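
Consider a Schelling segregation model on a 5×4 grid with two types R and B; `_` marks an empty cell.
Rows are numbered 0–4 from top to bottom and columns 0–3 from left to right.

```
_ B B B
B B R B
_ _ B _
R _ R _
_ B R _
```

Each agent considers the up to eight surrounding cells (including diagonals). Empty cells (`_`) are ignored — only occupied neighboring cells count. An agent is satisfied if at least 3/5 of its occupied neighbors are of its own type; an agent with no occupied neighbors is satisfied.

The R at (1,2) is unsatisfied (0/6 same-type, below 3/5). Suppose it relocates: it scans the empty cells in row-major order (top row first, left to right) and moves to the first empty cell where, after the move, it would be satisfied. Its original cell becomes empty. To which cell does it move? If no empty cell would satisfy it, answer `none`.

(3,1)

Vacating (1,2). Empty cells in order:
  (0,0): 0/3 same-type → still unsatisfied.
  (2,0): 1/3 same-type → still unsatisfied.
  (2,1): 2/5 same-type → still unsatisfied.
  (2,3): 1/3 same-type → still unsatisfied.
  (3,1): 3/5 same-type → satisfied — stop here.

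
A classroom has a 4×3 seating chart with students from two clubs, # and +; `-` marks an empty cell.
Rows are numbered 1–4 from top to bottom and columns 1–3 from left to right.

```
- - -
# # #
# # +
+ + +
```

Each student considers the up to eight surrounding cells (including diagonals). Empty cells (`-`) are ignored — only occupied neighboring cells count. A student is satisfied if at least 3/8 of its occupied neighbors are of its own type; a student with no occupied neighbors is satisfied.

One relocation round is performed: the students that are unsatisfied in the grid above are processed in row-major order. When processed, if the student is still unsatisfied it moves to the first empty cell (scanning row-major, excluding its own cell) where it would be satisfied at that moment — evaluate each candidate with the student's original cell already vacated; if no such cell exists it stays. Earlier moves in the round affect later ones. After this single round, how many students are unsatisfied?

1

Initially unsatisfied (in order): (4,1).
  (4,1): no empty cell satisfies it; stays.
Resulting grid:
- - -
# # #
# # +
+ + +
Unsatisfied now: (4,1).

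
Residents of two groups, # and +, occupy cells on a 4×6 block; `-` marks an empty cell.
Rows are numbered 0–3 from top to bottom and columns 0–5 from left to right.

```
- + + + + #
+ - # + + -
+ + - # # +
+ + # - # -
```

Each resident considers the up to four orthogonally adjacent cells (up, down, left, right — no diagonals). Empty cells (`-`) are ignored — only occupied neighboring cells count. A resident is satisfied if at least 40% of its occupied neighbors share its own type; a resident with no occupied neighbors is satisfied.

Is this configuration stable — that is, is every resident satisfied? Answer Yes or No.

No

Row 0: (0,1)+ 1/1 satisfied · (0,2)+ 2/3 satisfied · (0,3)+ 3/3 satisfied · (0,4)+ 2/3 satisfied · (0,5)# 0/1 not
Row 1: (1,0)+ 1/1 satisfied · (1,2)# 0/2 not · (1,3)+ 2/4 satisfied · (1,4)+ 2/3 satisfied
Row 2: (2,0)+ 3/3 satisfied · (2,1)+ 2/2 satisfied · (2,3)# 1/2 satisfied · (2,4)# 2/4 satisfied · (2,5)+ 0/1 not
Row 3: (3,0)+ 2/2 satisfied · (3,1)+ 2/3 satisfied · (3,2)# 0/1 not · (3,4)# 1/1 satisfied
For instance (0,5) has only 0/1 same-type neighbors, below 2/5.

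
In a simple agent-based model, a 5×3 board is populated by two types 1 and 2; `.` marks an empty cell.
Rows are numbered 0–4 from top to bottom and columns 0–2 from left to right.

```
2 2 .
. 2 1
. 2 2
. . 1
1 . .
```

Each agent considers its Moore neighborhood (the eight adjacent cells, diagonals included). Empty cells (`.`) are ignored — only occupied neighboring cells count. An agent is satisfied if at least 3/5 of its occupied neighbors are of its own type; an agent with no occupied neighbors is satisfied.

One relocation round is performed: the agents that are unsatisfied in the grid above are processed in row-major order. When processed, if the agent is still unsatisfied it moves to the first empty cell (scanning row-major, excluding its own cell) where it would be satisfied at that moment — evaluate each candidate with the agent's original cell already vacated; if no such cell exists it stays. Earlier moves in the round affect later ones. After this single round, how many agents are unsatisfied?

0

Initially unsatisfied (in order): (1,2), (2,1), (2,2), (3,2).
  (1,2) → (4,1).
  (2,1): now satisfied by earlier moves; stays.
  (2,2): now satisfied by earlier moves; stays.
  (3,2) → (3,0).
Resulting grid:
2 2 .
. 2 .
. 2 2
1 . .
1 1 .
All satisfied now.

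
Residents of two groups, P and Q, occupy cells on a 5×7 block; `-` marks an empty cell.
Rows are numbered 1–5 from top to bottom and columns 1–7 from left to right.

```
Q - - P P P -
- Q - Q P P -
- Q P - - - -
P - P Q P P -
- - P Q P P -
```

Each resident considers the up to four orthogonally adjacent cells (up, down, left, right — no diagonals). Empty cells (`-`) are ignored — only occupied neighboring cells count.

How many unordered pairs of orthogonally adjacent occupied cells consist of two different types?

7

Scan each occupied cell's neighbors to the right and below so each pair is counted once.
Row 1: P(1,4)–P(1,5)= P(1,4)–Q(2,4)≠ P(1,5)–P(1,6)= P(1,5)–P(2,5)= P(1,6)–P(2,6)=  → 1/5 unlike.
Row 2: Q(2,2)–Q(3,2)= Q(2,4)–P(2,5)≠ P(2,5)–P(2,6)=  → 1/3 unlike.
Row 3: Q(3,2)–P(3,3)≠ P(3,3)–P(4,3)=  → 1/2 unlike.
Row 4: P(4,3)–Q(4,4)≠ P(4,3)–P(5,3)= Q(4,4)–P(4,5)≠ Q(4,4)–Q(5,4)= P(4,5)–P(4,6)= P(4,5)–P(5,5)= P(4,6)–P(5,6)=  → 2/7 unlike.
Row 5: P(5,3)–Q(5,4)≠ Q(5,4)–P(5,5)≠ P(5,5)–P(5,6)=  → 2/3 unlike.
Total adjacent occupied pairs: 20; unlike-type pairs: 7.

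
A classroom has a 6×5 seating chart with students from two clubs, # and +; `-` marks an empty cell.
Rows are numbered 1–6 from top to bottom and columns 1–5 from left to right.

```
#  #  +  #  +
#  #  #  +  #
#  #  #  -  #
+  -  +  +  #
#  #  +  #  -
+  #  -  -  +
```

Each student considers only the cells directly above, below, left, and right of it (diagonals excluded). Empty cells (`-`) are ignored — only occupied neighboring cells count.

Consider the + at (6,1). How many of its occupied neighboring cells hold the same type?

Occupied neighbors of (6,1): (5,1)=#, (6,2)=#.
Same type (+): 0 of 2.

0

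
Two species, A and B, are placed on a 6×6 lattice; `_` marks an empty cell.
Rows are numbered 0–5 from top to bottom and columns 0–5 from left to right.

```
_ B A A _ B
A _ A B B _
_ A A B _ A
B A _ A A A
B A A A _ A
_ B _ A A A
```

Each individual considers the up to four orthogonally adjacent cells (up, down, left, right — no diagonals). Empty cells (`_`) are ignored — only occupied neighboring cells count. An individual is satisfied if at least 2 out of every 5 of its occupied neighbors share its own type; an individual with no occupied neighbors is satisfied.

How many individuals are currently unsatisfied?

Row 0: (0,1)B 0/1 ✗ · (0,2)A 2/3 ✓ · (0,3)A 1/2 ✓ · (0,5)B 0/0 ✓
Row 1: (1,0)A 0/0 ✓ · (1,2)A 2/3 ✓ · (1,3)B 2/4 ✓ · (1,4)B 1/1 ✓
Row 2: (2,1)A 2/2 ✓ · (2,2)A 2/3 ✓ · (2,3)B 1/3 ✗ · (2,5)A 1/1 ✓
Row 3: (3,0)B 1/2 ✓ · (3,1)A 2/3 ✓ · (3,3)A 2/3 ✓ · (3,4)A 2/2 ✓ · (3,5)A 3/3 ✓
Row 4: (4,0)B 1/2 ✓ · (4,1)A 2/4 ✓ · (4,2)A 2/2 ✓ · (4,3)A 3/3 ✓ · (4,5)A 2/2 ✓
Row 5: (5,1)B 0/1 ✗ · (5,3)A 2/2 ✓ · (5,4)A 2/2 ✓ · (5,5)A 2/2 ✓
Unsatisfied: (0,1), (2,3), (5,1) — 3 in total.

3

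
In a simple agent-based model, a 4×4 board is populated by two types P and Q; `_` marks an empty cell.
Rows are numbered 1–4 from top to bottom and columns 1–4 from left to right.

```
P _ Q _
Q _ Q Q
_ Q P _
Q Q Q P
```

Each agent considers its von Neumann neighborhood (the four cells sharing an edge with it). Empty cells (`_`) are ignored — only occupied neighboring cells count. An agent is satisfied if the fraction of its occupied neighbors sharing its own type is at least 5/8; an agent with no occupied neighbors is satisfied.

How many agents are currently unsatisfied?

(1,1)P 0/1 unhappy
(1,3)Q 1/1 ok
(2,1)Q 0/1 unhappy
(2,3)Q 2/3 ok
(2,4)Q 1/1 ok
(3,2)Q 1/2 unhappy
(3,3)P 0/3 unhappy
(4,1)Q 1/1 ok
(4,2)Q 3/3 ok
(4,3)Q 1/3 unhappy
(4,4)P 0/1 unhappy
Unsatisfied: (1,1), (2,1), (3,2), (3,3), (4,3), (4,4) — 6 in total.

6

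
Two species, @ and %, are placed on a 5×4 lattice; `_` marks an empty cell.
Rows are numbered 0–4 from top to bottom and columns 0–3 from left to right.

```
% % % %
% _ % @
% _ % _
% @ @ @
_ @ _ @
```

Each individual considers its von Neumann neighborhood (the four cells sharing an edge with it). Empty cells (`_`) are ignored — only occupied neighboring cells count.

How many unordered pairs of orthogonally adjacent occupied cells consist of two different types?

Scan each occupied cell's neighbors to the right and below so each pair is counted once.
From row 0: 1 unlike of 6 pairs (running 1/6).
From row 1: 1 unlike of 3 pairs (running 2/9).
From row 2: 1 unlike of 2 pairs (running 3/11).
From row 3: 1 unlike of 5 pairs (running 4/16).
Total adjacent occupied pairs: 16; unlike-type pairs: 4.

4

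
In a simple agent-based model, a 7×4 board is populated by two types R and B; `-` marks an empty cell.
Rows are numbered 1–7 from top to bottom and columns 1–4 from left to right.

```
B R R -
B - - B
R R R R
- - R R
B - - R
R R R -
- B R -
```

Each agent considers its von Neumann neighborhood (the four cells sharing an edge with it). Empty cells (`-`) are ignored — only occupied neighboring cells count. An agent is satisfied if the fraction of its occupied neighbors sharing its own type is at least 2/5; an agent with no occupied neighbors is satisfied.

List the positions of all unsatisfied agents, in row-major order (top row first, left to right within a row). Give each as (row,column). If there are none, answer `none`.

Row 1: (1,1)B 1/2 satisfied · (1,2)R 1/2 satisfied · (1,3)R 1/1 satisfied
Row 2: (2,1)B 1/2 satisfied · (2,4)B 0/1 not
Row 3: (3,1)R 1/2 satisfied · (3,2)R 2/2 satisfied · (3,3)R 3/3 satisfied · (3,4)R 2/3 satisfied
Row 4: (4,3)R 2/2 satisfied · (4,4)R 3/3 satisfied
Row 5: (5,1)B 0/1 not · (5,4)R 1/1 satisfied
Row 6: (6,1)R 1/2 satisfied · (6,2)R 2/3 satisfied · (6,3)R 2/2 satisfied
Row 7: (7,2)B 0/2 not · (7,3)R 1/2 satisfied

(2,4), (5,1), (7,2)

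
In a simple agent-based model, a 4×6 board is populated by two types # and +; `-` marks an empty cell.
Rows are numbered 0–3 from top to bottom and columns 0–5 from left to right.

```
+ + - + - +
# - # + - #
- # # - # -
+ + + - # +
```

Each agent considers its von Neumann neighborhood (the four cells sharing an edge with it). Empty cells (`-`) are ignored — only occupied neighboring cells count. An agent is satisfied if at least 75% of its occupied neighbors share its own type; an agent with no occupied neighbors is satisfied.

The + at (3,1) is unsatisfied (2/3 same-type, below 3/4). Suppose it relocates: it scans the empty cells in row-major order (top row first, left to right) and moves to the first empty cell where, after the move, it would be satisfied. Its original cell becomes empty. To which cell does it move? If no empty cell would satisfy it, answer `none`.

Vacating (3,1). Empty cells in order:
  (0,2): 2/3 same-type → still unsatisfied.
  (0,4): 2/2 same-type → satisfied — stop here.

(0,4)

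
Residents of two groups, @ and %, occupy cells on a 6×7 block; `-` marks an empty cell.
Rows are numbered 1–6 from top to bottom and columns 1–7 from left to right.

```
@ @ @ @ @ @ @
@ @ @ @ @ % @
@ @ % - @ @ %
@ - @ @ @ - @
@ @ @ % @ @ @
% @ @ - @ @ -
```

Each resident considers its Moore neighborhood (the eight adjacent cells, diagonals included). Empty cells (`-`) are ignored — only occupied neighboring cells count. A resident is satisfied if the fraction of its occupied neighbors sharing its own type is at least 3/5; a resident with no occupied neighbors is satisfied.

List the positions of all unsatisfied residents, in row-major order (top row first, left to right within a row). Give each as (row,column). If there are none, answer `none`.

Row 1: (1,1)@ 3/3 satisfied · (1,2)@ 5/5 satisfied · (1,3)@ 5/5 satisfied · (1,4)@ 5/5 satisfied · (1,5)@ 4/5 satisfied · (1,6)@ 4/5 satisfied · (1,7)@ 2/3 satisfied
Row 2: (2,1)@ 5/5 satisfied · (2,2)@ 7/8 satisfied · (2,3)@ 6/7 satisfied · (2,4)@ 6/7 satisfied · (2,5)@ 6/7 satisfied · (2,6)% 1/8 not · (2,7)@ 3/5 satisfied
Row 3: (3,1)@ 4/4 satisfied · (3,2)@ 6/7 satisfied · (3,3)% 0/6 not · (3,5)@ 5/6 satisfied · (3,6)@ 5/7 satisfied · (3,7)% 1/4 not
Row 4: (4,1)@ 4/4 satisfied · (4,3)@ 4/6 satisfied · (4,4)@ 5/7 satisfied · (4,5)@ 5/6 satisfied · (4,7)@ 3/4 satisfied
Row 5: (5,1)@ 3/4 satisfied · (5,2)@ 6/7 satisfied · (5,3)@ 5/6 satisfied · (5,4)% 0/7 not · (5,5)@ 5/6 satisfied · (5,6)@ 6/6 satisfied · (5,7)@ 3/3 satisfied
Row 6: (6,1)% 0/3 not · (6,2)@ 4/5 satisfied · (6,3)@ 3/4 satisfied · (6,5)@ 3/4 satisfied · (6,6)@ 4/4 satisfied

(2,6), (3,3), (3,7), (5,4), (6,1)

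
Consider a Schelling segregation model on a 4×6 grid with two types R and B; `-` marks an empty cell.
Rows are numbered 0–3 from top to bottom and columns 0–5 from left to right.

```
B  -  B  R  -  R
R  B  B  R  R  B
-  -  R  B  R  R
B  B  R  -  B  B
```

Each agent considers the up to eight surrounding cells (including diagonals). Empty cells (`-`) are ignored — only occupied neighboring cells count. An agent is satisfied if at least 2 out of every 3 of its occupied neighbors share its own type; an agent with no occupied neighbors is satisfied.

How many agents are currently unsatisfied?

17

Row 0: (0,0)B 1/2 not · (0,2)B 2/4 not · (0,3)R 2/4 not · (0,5)R 1/2 not
Row 1: (1,0)R 0/2 not · (1,1)B 3/5 not · (1,2)B 3/6 not · (1,3)R 4/7 not · (1,4)R 5/7 satisfied · (1,5)B 0/4 not
Row 2: (2,2)R 2/6 not · (2,3)B 2/7 not · (2,4)R 3/7 not · (2,5)R 2/5 not
Row 3: (3,0)B 1/1 satisfied · (3,1)B 1/3 not · (3,2)R 1/3 not · (3,4)B 2/4 not · (3,5)B 1/3 not
Unsatisfied: (0,0), (0,2), (0,3), (0,5), (1,0), (1,1), (1,2), (1,3), (1,5), (2,2), (2,3), (2,4), (2,5), (3,1), (3,2), (3,4), (3,5) — 17 in total.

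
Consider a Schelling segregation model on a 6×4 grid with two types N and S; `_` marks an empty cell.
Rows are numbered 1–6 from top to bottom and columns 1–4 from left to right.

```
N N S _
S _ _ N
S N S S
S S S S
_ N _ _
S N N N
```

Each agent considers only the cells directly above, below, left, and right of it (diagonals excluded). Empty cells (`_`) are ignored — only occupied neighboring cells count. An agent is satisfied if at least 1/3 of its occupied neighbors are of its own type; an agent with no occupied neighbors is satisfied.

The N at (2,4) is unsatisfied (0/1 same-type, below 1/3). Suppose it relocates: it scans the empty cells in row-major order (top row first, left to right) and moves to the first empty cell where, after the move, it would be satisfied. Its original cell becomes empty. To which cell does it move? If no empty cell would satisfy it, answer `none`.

Vacating (2,4). Empty cells in order:
  (1,4): 0/1 same-type → still unsatisfied.
  (2,2): 2/3 same-type → satisfied — stop here.

(2,2)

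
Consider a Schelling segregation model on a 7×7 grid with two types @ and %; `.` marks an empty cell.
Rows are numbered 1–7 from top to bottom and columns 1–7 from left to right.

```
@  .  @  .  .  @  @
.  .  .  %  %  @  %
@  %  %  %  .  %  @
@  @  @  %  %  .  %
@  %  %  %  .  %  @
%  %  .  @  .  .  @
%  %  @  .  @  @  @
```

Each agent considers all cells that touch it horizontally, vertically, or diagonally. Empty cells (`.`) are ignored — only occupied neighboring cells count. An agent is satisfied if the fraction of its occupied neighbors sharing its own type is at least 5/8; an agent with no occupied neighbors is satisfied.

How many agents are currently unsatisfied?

(1,1)@ 0/0 ✓
(1,3)@ 0/1 ✗
(1,6)@ 2/4 ✗
(1,7)@ 2/3 ✓
(2,4)% 3/4 ✓
(2,5)% 3/5 ✗
(2,6)@ 3/6 ✗
(2,7)% 1/5 ✗
(3,1)@ 2/3 ✓
(3,2)% 1/5 ✗
(3,3)% 4/6 ✓
(3,4)% 5/6 ✓
(3,6)% 4/6 ✓
(3,7)@ 1/4 ✗
(4,1)@ 3/5 ✗
(4,2)@ 4/8 ✗
(4,3)@ 1/8 ✗
(4,4)% 5/6 ✓
(4,5)% 5/5 ✓
(4,7)% 2/4 ✗
(5,1)@ 2/5 ✗
(5,2)% 3/7 ✗
(5,3)% 4/7 ✗
(5,4)% 3/5 ✗
(5,6)% 2/4 ✗
(5,7)@ 1/3 ✗
(6,1)% 4/5 ✓
(6,2)% 5/7 ✓
(6,4)@ 2/4 ✗
(6,7)@ 3/4 ✓
(7,1)% 3/3 ✓
(7,2)% 3/4 ✓
(7,3)@ 1/3 ✗
(7,5)@ 2/2 ✓
(7,6)@ 3/3 ✓
(7,7)@ 2/2 ✓
Unsatisfied: (1,3), (1,6), (2,5), (2,6), (2,7), (3,2), (3,7), (4,1), (4,2), (4,3), (4,7), (5,1), (5,2), (5,3), (5,4), (5,6), (5,7), (6,4), (7,3) — 19 in total.

19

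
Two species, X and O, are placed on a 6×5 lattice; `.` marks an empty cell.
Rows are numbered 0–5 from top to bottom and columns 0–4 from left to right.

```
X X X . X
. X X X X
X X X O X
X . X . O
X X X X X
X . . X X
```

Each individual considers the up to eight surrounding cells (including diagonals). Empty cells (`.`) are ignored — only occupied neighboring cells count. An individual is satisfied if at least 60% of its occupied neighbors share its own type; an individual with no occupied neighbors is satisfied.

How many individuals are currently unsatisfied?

3

Row 0: (0,0)X 2/2 ✓ · (0,1)X 4/4 ✓ · (0,2)X 4/4 ✓ · (0,4)X 2/2 ✓
Row 1: (1,1)X 7/7 ✓ · (1,2)X 6/7 ✓ · (1,3)X 6/7 ✓ · (1,4)X 3/4 ✓
Row 2: (2,0)X 3/3 ✓ · (2,1)X 6/6 ✓ · (2,2)X 5/6 ✓ · (2,3)O 1/7 ✗ · (2,4)X 2/4 ✗
Row 3: (3,0)X 4/4 ✓ · (3,2)X 5/6 ✓ · (3,4)O 1/4 ✗
Row 4: (4,0)X 3/3 ✓ · (4,1)X 5/5 ✓ · (4,2)X 4/4 ✓ · (4,3)X 5/6 ✓ · (4,4)X 3/4 ✓
Row 5: (5,0)X 2/2 ✓ · (5,3)X 4/4 ✓ · (5,4)X 3/3 ✓
Unsatisfied: (2,3), (2,4), (3,4) — 3 in total.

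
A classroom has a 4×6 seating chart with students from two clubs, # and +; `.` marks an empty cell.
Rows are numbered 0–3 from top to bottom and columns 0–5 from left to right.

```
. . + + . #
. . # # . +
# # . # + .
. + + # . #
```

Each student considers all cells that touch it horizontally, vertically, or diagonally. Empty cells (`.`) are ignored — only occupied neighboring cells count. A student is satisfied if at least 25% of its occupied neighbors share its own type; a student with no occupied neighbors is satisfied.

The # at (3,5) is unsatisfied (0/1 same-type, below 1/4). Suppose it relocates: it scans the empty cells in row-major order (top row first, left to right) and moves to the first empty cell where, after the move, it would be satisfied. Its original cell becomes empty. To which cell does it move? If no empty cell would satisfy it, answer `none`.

(0,0)

Vacating (3,5). Empty cells in order:
  (0,0): 0/0 same-type → satisfied — stop here.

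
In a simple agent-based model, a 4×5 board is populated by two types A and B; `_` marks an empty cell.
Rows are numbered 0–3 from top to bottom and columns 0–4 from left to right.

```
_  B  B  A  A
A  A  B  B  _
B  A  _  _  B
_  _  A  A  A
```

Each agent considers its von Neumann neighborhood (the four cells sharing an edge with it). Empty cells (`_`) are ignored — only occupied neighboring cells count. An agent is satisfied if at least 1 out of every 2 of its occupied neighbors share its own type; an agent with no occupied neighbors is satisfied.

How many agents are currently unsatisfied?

(0,1)B 1/2 satisfied
(0,2)B 2/3 satisfied
(0,3)A 1/3 not
(0,4)A 1/1 satisfied
(1,0)A 1/2 satisfied
(1,1)A 2/4 satisfied
(1,2)B 2/3 satisfied
(1,3)B 1/2 satisfied
(2,0)B 0/2 not
(2,1)A 1/2 satisfied
(2,4)B 0/1 not
(3,2)A 1/1 satisfied
(3,3)A 2/2 satisfied
(3,4)A 1/2 satisfied
Unsatisfied: (0,3), (2,0), (2,4) — 3 in total.

3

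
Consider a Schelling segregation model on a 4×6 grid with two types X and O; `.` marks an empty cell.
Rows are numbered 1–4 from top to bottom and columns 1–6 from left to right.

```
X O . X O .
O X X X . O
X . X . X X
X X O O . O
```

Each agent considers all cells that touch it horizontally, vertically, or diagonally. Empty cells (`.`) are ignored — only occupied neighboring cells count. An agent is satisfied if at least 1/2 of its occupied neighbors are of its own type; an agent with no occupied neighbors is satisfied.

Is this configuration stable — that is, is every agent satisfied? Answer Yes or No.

No

Row 1: (1,1)X 1/3 not · (1,2)O 1/4 not · (1,4)X 2/3 satisfied · (1,5)O 1/3 not
Row 2: (2,1)O 1/4 not · (2,2)X 4/6 satisfied · (2,3)X 4/5 satisfied · (2,4)X 4/5 satisfied · (2,6)O 1/3 not
Row 3: (3,1)X 3/4 satisfied · (3,3)X 4/6 satisfied · (3,5)X 2/5 not · (3,6)X 1/3 not
Row 4: (4,1)X 2/2 satisfied · (4,2)X 3/4 satisfied · (4,3)O 1/3 not · (4,4)O 1/3 not · (4,6)O 0/2 not
For instance (1,1) has only 1/3 same-type neighbors, below 1/2.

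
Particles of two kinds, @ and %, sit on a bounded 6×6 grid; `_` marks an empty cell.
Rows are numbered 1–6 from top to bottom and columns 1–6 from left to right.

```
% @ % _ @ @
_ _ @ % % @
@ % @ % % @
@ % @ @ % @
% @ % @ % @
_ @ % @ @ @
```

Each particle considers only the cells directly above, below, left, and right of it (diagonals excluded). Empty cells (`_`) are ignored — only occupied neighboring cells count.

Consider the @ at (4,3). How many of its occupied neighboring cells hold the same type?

2

Occupied neighbors of (4,3): (3,3)=@, (5,3)=%, (4,2)=%, (4,4)=@.
Same type (@): 2 of 4.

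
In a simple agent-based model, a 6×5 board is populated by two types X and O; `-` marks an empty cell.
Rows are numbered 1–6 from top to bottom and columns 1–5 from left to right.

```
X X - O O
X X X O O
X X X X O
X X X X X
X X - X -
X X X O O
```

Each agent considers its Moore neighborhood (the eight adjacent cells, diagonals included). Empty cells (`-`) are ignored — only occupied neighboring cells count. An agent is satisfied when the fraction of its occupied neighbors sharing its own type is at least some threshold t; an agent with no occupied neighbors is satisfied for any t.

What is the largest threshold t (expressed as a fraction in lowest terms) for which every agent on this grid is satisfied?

1/3

Row 1: (1,1)X 3/3 · (1,2)X 4/4 · (1,4)O 3/4 · (1,5)O 3/3
Row 2: (2,1)X 5/5 · (2,2)X 7/7 · (2,3)X 5/7 · (2,4)O 4/7 · (2,5)O 4/5
Row 3: (3,1)X 5/5 · (3,2)X 8/8 · (3,3)X 7/8 · (3,4)X 5/8 · (3,5)O 2/5
Row 4: (4,1)X 5/5 · (4,2)X 7/7 · (4,3)X 7/7 · (4,4)X 5/6 · (4,5)X 3/4
Row 5: (5,1)X 5/5 · (5,2)X 7/7 · (5,4)X 4/6
Row 6: (6,1)X 3/3 · (6,2)X 4/4 · (6,3)X 3/4 · (6,4)O 1/3 · (6,5)O 1/2
The smallest same-type fraction is 1/3 at (6,4), which reduces to 1/3. Any threshold above that leaves this agent unsatisfied.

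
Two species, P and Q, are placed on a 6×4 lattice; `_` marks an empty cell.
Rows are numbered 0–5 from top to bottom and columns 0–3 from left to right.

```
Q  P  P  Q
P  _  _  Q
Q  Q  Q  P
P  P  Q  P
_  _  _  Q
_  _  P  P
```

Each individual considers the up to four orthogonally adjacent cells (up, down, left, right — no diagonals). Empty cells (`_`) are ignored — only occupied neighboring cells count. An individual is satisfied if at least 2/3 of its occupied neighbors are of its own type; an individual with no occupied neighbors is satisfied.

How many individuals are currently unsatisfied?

14

Row 0: (0,0)Q 0/2 unhappy · (0,1)P 1/2 unhappy · (0,2)P 1/2 unhappy · (0,3)Q 1/2 unhappy
Row 1: (1,0)P 0/2 unhappy · (1,3)Q 1/2 unhappy
Row 2: (2,0)Q 1/3 unhappy · (2,1)Q 2/3 ok · (2,2)Q 2/3 ok · (2,3)P 1/3 unhappy
Row 3: (3,0)P 1/2 unhappy · (3,1)P 1/3 unhappy · (3,2)Q 1/3 unhappy · (3,3)P 1/3 unhappy
Row 4: (4,3)Q 0/2 unhappy
Row 5: (5,2)P 1/1 ok · (5,3)P 1/2 unhappy
Unsatisfied: (0,0), (0,1), (0,2), (0,3), (1,0), (1,3), (2,0), (2,3), (3,0), (3,1), (3,2), (3,3), (4,3), (5,3) — 14 in total.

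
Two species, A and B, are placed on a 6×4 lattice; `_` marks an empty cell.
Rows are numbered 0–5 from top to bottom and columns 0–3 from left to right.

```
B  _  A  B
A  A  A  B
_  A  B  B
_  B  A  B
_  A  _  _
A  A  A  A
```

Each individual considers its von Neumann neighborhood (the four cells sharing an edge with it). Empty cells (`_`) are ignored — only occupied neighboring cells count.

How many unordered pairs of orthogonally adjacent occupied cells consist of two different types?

10

Scan each occupied cell's neighbors to the right and below so each pair is counted once.
Row 0: B(0,0)–A(1,0)≠ A(0,2)–B(0,3)≠ A(0,2)–A(1,2)= B(0,3)–B(1,3)=  → 2/4 unlike.
Row 1: A(1,0)–A(1,1)= A(1,1)–A(1,2)= A(1,1)–A(2,1)= A(1,2)–B(1,3)≠ A(1,2)–B(2,2)≠ B(1,3)–B(2,3)=  → 2/6 unlike.
Row 2: A(2,1)–B(2,2)≠ A(2,1)–B(3,1)≠ B(2,2)–B(2,3)= B(2,2)–A(3,2)≠ B(2,3)–B(3,3)=  → 3/5 unlike.
Row 3: B(3,1)–A(3,2)≠ B(3,1)–A(4,1)≠ A(3,2)–B(3,3)≠  → 3/3 unlike.
Row 4: A(4,1)–A(5,1)=  → 0/1 unlike.
Row 5: A(5,0)–A(5,1)= A(5,1)–A(5,2)= A(5,2)–A(5,3)=  → 0/3 unlike.
Total adjacent occupied pairs: 22; unlike-type pairs: 10.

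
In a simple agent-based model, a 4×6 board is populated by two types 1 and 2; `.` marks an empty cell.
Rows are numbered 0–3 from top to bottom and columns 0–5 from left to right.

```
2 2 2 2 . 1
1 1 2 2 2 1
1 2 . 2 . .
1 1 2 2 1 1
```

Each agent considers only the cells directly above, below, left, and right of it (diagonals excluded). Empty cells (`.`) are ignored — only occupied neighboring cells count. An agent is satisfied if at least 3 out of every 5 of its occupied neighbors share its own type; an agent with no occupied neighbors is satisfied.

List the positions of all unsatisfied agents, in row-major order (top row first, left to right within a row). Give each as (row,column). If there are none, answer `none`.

(0,0), (1,1), (1,4), (1,5), (2,1), (3,1), (3,2), (3,4)

(0,0)2 1/2 ✗
(0,1)2 2/3 ✓
(0,2)2 3/3 ✓
(0,3)2 2/2 ✓
(0,5)1 1/1 ✓
(1,0)1 2/3 ✓
(1,1)1 1/4 ✗
(1,2)2 2/3 ✓
(1,3)2 4/4 ✓
(1,4)2 1/2 ✗
(1,5)1 1/2 ✗
(2,0)1 2/3 ✓
(2,1)2 0/3 ✗
(2,3)2 2/2 ✓
(3,0)1 2/2 ✓
(3,1)1 1/3 ✗
(3,2)2 1/2 ✗
(3,3)2 2/3 ✓
(3,4)1 1/2 ✗
(3,5)1 1/1 ✓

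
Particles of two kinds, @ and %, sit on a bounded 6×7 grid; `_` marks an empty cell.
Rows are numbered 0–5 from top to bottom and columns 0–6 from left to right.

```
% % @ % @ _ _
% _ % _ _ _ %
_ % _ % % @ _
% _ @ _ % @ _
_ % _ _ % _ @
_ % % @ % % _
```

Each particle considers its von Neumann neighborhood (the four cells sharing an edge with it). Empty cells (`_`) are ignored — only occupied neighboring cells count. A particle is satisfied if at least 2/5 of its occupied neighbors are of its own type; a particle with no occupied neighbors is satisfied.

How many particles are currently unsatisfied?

5

(0,0)% 2/2 satisfied
(0,1)% 1/2 satisfied
(0,2)@ 0/3 not
(0,3)% 0/2 not
(0,4)@ 0/1 not
(1,0)% 1/1 satisfied
(1,2)% 0/1 not
(1,6)% 0/0 satisfied
(2,1)% 0/0 satisfied
(2,3)% 1/1 satisfied
(2,4)% 2/3 satisfied
(2,5)@ 1/2 satisfied
(3,0)% 0/0 satisfied
(3,2)@ 0/0 satisfied
(3,4)% 2/3 satisfied
(3,5)@ 1/2 satisfied
(4,1)% 1/1 satisfied
(4,4)% 2/2 satisfied
(4,6)@ 0/0 satisfied
(5,1)% 2/2 satisfied
(5,2)% 1/2 satisfied
(5,3)@ 0/2 not
(5,4)% 2/3 satisfied
(5,5)% 1/1 satisfied
Unsatisfied: (0,2), (0,3), (0,4), (1,2), (5,3) — 5 in total.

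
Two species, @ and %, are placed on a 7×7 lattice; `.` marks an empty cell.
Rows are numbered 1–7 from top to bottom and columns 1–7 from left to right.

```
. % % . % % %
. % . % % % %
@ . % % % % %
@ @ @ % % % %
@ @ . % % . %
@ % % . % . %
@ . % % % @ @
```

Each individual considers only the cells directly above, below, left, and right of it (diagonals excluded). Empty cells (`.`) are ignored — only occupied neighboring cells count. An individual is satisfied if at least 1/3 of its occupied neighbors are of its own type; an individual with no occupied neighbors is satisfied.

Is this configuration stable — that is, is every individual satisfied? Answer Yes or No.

Yes

(1,2)% 2/2 satisfied
(1,3)% 1/1 satisfied
(1,5)% 2/2 satisfied
(1,6)% 3/3 satisfied
(1,7)% 2/2 satisfied
(2,2)% 1/1 satisfied
(2,4)% 2/2 satisfied
(2,5)% 4/4 satisfied
(2,6)% 4/4 satisfied
(2,7)% 3/3 satisfied
(3,1)@ 1/1 satisfied
(3,3)% 1/2 satisfied
(3,4)% 4/4 satisfied
(3,5)% 4/4 satisfied
(3,6)% 4/4 satisfied
(3,7)% 3/3 satisfied
(4,1)@ 3/3 satisfied
(4,2)@ 3/3 satisfied
(4,3)@ 1/3 satisfied
(4,4)% 3/4 satisfied
(4,5)% 4/4 satisfied
(4,6)% 3/3 satisfied
(4,7)% 3/3 satisfied
(5,1)@ 3/3 satisfied
(5,2)@ 2/3 satisfied
(5,4)% 2/2 satisfied
(5,5)% 3/3 satisfied
(5,7)% 2/2 satisfied
(6,1)@ 2/3 satisfied
(6,2)% 1/3 satisfied
(6,3)% 2/2 satisfied
(6,5)% 2/2 satisfied
(6,7)% 1/2 satisfied
(7,1)@ 1/1 satisfied
(7,3)% 2/2 satisfied
(7,4)% 2/2 satisfied
(7,5)% 2/3 satisfied
(7,6)@ 1/2 satisfied
(7,7)@ 1/2 satisfied
All meet the threshold, so the configuration is stable.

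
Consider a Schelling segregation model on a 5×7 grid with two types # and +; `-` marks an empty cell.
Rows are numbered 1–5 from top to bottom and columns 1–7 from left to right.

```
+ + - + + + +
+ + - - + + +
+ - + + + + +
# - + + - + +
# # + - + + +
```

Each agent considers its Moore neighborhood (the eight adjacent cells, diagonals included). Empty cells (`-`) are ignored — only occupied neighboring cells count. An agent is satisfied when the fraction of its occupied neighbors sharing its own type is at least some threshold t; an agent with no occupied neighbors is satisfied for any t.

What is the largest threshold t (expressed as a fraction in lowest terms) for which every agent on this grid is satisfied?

1/2

(1,1)+ 3/3
(1,2)+ 3/3
(1,4)+ 2/2
(1,5)+ 4/4
(1,6)+ 5/5
(1,7)+ 3/3
(2,1)+ 4/4
(2,2)+ 5/5
(2,5)+ 7/7
(2,6)+ 8/8
(2,7)+ 5/5
(3,1)+ 2/3
(3,3)+ 4/4
(3,4)+ 5/5
(3,5)+ 6/6
(3,6)+ 7/7
(3,7)+ 5/5
(4,1)# 2/3
(4,3)+ 4/5
(4,4)+ 6/6
(4,6)+ 7/7
(4,7)+ 5/5
(5,1)# 2/2
(5,2)# 2/4
(5,3)+ 2/3
(5,5)+ 3/3
(5,6)+ 4/4
(5,7)+ 3/3
The smallest same-type fraction is 2/4 at (5,2), which reduces to 1/2. Any threshold above that leaves this agent unsatisfied.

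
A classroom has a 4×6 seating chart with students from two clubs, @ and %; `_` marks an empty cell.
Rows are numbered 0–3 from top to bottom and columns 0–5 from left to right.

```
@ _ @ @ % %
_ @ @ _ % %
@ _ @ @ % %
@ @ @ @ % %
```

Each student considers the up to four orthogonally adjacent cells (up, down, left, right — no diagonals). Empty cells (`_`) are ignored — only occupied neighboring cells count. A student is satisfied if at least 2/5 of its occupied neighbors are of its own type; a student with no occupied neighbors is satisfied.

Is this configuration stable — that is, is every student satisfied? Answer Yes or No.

Yes

(0,0)@ 0/0 ok
(0,2)@ 2/2 ok
(0,3)@ 1/2 ok
(0,4)% 2/3 ok
(0,5)% 2/2 ok
(1,1)@ 1/1 ok
(1,2)@ 3/3 ok
(1,4)% 3/3 ok
(1,5)% 3/3 ok
(2,0)@ 1/1 ok
(2,2)@ 3/3 ok
(2,3)@ 2/3 ok
(2,4)% 3/4 ok
(2,5)% 3/3 ok
(3,0)@ 2/2 ok
(3,1)@ 2/2 ok
(3,2)@ 3/3 ok
(3,3)@ 2/3 ok
(3,4)% 2/3 ok
(3,5)% 2/2 ok
All meet the threshold, so the configuration is stable.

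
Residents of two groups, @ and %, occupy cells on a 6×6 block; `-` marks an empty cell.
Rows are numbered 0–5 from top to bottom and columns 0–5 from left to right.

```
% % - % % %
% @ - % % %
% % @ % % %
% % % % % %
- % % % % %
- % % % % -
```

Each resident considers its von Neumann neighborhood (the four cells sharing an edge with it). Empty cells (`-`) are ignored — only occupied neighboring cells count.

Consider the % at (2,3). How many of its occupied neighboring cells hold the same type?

3

Occupied neighbors of (2,3): (1,3)=%, (3,3)=%, (2,2)=@, (2,4)=%.
Same type (%): 3 of 4.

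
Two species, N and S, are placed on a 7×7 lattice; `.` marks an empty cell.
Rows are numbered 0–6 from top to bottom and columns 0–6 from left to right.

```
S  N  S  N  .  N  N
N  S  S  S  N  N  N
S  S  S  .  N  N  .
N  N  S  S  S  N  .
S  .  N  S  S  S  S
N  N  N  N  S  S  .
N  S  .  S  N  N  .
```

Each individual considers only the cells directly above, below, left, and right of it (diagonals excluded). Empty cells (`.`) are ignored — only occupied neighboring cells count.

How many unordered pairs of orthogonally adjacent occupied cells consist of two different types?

27

Scan each occupied cell's neighbors to the right and below so each pair is counted once.
Row 0: S(0,0)–N(0,1)≠ S(0,0)–N(1,0)≠ N(0,1)–S(0,2)≠ N(0,1)–S(1,1)≠ S(0,2)–N(0,3)≠ S(0,2)–S(1,2)= N(0,3)–S(1,3)≠ N(0,5)–N(0,6)= N(0,5)–N(1,5)= N(0,6)–N(1,6)=  → 6/10 unlike.
Row 1: N(1,0)–S(1,1)≠ N(1,0)–S(2,0)≠ S(1,1)–S(1,2)= S(1,1)–S(2,1)= S(1,2)–S(1,3)= S(1,2)–S(2,2)= S(1,3)–N(1,4)≠ N(1,4)–N(1,5)= N(1,4)–N(2,4)= N(1,5)–N(1,6)= N(1,5)–N(2,5)=  → 3/11 unlike.
Row 2: S(2,0)–S(2,1)= S(2,0)–N(3,0)≠ S(2,1)–S(2,2)= S(2,1)–N(3,1)≠ S(2,2)–S(3,2)= N(2,4)–N(2,5)= N(2,4)–S(3,4)≠ N(2,5)–N(3,5)=  → 3/8 unlike.
Row 3: N(3,0)–N(3,1)= N(3,0)–S(4,0)≠ N(3,1)–S(3,2)≠ S(3,2)–S(3,3)= S(3,2)–N(4,2)≠ S(3,3)–S(3,4)= S(3,3)–S(4,3)= S(3,4)–N(3,5)≠ S(3,4)–S(4,4)= N(3,5)–S(4,5)≠  → 5/10 unlike.
Row 4: S(4,0)–N(5,0)≠ N(4,2)–S(4,3)≠ N(4,2)–N(5,2)= S(4,3)–S(4,4)= S(4,3)–N(5,3)≠ S(4,4)–S(4,5)= S(4,4)–S(5,4)= S(4,5)–S(4,6)= S(4,5)–S(5,5)=  → 3/9 unlike.
Row 5: N(5,0)–N(5,1)= N(5,0)–N(6,0)= N(5,1)–N(5,2)= N(5,1)–S(6,1)≠ N(5,2)–N(5,3)= N(5,3)–S(5,4)≠ N(5,3)–S(6,3)≠ S(5,4)–S(5,5)= S(5,4)–N(6,4)≠ S(5,5)–N(6,5)≠  → 5/10 unlike.
Row 6: N(6,0)–S(6,1)≠ S(6,3)–N(6,4)≠ N(6,4)–N(6,5)=  → 2/3 unlike.
Total adjacent occupied pairs: 61; unlike-type pairs: 27.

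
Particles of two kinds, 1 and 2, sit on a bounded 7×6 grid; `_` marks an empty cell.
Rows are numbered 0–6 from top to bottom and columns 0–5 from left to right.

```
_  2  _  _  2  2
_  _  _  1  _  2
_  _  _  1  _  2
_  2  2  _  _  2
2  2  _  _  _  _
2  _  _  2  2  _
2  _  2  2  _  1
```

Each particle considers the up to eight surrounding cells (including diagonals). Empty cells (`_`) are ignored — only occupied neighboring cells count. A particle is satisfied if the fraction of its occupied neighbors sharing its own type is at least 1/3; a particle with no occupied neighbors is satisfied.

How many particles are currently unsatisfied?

1

Row 0: (0,1)2 0/0 ✓ · (0,4)2 2/3 ✓ · (0,5)2 2/2 ✓
Row 1: (1,3)1 1/2 ✓ · (1,5)2 3/3 ✓
Row 2: (2,3)1 1/2 ✓ · (2,5)2 2/2 ✓
Row 3: (3,1)2 3/3 ✓ · (3,2)2 2/3 ✓ · (3,5)2 1/1 ✓
Row 4: (4,0)2 3/3 ✓ · (4,1)2 4/4 ✓
Row 5: (5,0)2 3/3 ✓ · (5,3)2 3/3 ✓ · (5,4)2 2/3 ✓
Row 6: (6,0)2 1/1 ✓ · (6,2)2 2/2 ✓ · (6,3)2 3/3 ✓ · (6,5)1 0/1 ✗
Unsatisfied: (6,5) — 1 in total.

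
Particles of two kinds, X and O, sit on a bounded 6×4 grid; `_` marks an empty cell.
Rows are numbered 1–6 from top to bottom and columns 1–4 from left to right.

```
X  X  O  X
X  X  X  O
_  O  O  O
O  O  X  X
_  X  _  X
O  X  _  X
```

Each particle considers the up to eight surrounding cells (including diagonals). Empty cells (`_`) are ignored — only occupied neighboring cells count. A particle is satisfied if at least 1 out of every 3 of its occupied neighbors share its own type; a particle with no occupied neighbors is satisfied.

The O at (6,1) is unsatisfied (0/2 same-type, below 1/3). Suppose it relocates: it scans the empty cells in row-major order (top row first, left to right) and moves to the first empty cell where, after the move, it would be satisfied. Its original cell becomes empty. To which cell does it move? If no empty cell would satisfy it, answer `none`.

Vacating (6,1). Empty cells in order:
  (3,1): 3/5 same-type → satisfied — stop here.

(3,1)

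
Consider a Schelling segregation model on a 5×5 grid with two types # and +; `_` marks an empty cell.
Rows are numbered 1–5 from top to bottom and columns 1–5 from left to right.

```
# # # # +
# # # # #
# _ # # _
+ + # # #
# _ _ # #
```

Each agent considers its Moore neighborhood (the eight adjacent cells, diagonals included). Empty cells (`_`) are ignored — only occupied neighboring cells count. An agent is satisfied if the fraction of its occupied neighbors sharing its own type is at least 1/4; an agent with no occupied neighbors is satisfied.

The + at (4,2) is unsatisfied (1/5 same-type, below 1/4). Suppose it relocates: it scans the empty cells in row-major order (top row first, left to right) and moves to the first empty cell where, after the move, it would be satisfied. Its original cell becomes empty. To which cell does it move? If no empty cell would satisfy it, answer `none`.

Vacating (4,2). Empty cells in order:
  (3,2): 1/7 same-type → still unsatisfied.
  (3,5): 0/5 same-type → still unsatisfied.
  (5,2): 1/3 same-type → satisfied — stop here.

(5,2)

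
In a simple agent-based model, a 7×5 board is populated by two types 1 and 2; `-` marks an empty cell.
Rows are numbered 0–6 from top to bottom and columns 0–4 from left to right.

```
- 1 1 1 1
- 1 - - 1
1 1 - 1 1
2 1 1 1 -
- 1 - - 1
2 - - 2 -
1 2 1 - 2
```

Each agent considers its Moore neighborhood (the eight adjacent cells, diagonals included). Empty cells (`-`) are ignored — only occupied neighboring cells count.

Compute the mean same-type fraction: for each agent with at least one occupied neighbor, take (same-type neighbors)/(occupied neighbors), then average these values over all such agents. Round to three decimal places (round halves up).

0.698

Row 0: (0,1)1 2/2 · (0,2)1 3/3 · (0,3)1 3/3 · (0,4)1 2/2
Row 1: (1,1)1 4/4 · (1,4)1 4/4
Row 2: (2,0)1 3/4 · (2,1)1 4/5 · (2,3)1 4/4 · (2,4)1 3/3
Row 3: (3,0)2 0/4 · (3,1)1 4/5 · (3,2)1 5/5 · (3,3)1 4/4
Row 4: (4,1)1 2/4 · (4,4)1 1/2
Row 5: (5,0)2 1/3 · (5,3)2 1/3
Row 6: (6,0)1 0/2 · (6,1)2 1/3 · (6,2)1 0/2 · (6,4)2 1/1
Sum over 22 agents: 2/2 + 3/3 + 3/3 + 2/2 + 4/4 + 4/4 + 3/4 + 4/5 + 4/4 + 3/3 + 0/4 + 4/5 + 5/5 + 4/4 + 2/4 + 1/2 + 1/3 + 1/3 + 0/2 + 1/3 + 0/2 + 1/1 = 307/20; mean = 307/20 ÷ 22 = 307/440 = 0.697727… → 0.698.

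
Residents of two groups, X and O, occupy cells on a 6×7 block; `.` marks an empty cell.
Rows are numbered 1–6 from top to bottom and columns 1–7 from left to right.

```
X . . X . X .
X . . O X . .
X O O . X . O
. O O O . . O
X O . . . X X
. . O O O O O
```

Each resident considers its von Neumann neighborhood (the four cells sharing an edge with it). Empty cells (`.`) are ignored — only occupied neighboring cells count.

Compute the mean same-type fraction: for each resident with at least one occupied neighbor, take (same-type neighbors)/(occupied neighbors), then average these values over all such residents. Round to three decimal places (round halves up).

0.681

Row 1: (1,1)X 1/1 · (1,4)X 0/1 · (1,6)X — no occupied neighbors
Row 2: (2,1)X 2/2 · (2,4)O 0/2 · (2,5)X 1/2
Row 3: (3,1)X 1/2 · (3,2)O 2/3 · (3,3)O 2/2 · (3,5)X 1/1 · (3,7)O 1/1
Row 4: (4,2)O 3/3 · (4,3)O 3/3 · (4,4)O 1/1 · (4,7)O 1/2
Row 5: (5,1)X 0/1 · (5,2)O 1/2 · (5,6)X 1/2 · (5,7)X 1/3
Row 6: (6,3)O 1/1 · (6,4)O 2/2 · (6,5)O 2/2 · (6,6)O 2/3 · (6,7)O 1/2
Sum over 23 residents: 1/1 + 0/1 + 2/2 + 0/2 + 1/2 + 1/2 + 2/3 + 2/2 + 1/1 + 1/1 + 3/3 + 3/3 + 1/1 + 1/2 + 0/1 + 1/2 + 1/2 + 1/3 + 1/1 + 2/2 + 2/2 + 2/3 + 1/2 = 47/3; mean = 47/3 ÷ 23 = 47/69 = 0.681159… → 0.681.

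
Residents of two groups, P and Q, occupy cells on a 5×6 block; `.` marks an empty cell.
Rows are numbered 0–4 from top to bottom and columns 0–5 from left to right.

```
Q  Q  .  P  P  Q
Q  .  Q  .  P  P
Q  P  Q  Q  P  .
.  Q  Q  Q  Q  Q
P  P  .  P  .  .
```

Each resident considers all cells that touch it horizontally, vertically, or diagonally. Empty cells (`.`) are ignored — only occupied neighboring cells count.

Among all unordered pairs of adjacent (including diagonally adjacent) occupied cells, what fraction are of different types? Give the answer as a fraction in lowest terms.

Scan each occupied cell's neighbors to the right and below (and the two forward diagonals) so each pair is counted once.
From row 0: 4 unlike of 12 pairs (running 4/12).
From row 1: 3 unlike of 9 pairs (running 7/21).
From row 2: 8 unlike of 16 pairs (running 15/37).
From row 3: 6 unlike of 10 pairs (running 21/47).
From row 4: 0 unlike of 1 pairs (running 21/48).
Total adjacent occupied pairs: 48; unlike-type pairs: 21.
21/48 reduces to 7/16.

7/16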